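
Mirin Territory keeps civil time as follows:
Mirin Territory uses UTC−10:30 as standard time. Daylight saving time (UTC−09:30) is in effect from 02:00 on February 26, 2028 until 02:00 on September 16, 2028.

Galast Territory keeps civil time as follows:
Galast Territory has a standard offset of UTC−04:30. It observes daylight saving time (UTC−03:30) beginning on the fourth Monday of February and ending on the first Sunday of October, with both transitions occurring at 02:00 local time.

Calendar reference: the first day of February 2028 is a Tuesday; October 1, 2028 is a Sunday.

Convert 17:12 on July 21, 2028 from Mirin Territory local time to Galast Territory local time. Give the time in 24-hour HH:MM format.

23:12

Daylight saving runs 26 February – 16 September; July 21, 2028 is inside that window, so Mirin Territory is at UTC−09:30.
17:12 Mirin Territory + 9h30m = 02:42 UTC (rolling into the next day, 22 July 2028).
1 February 2028 is a Tuesday, so the first Monday is February 7 and the fourth is February 28.
1 October 2028 is a Sunday, so the first Sunday is October 1.
At the standard offset (UTC−04:30), 02:42 UTC − 4h30m = 22:12 Galast Territory standard time (rolling into the previous day, 21 July 2028).
Daylight saving runs 28 February – 1 October; the standard-time date in Galast Territory, July 21, 2028, is inside that window, so Galast Territory is at UTC−03:30.
02:42 UTC − 3h30m = 23:12 Galast Territory (rolling into the previous day, 21 July 2028).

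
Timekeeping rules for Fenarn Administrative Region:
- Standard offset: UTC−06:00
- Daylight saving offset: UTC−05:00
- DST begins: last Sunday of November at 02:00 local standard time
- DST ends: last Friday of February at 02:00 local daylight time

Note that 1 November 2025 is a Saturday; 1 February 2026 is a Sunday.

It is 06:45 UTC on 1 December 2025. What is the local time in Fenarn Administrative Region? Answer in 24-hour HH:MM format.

1 November 2025 is a Saturday, so Sundays fall on 2, 9, 16, 23, 30; the last is November 30.
1 February 2026 is a Sunday, so Fridays fall on 6, 13, 20, 27; the last is February 27.
At the standard offset (UTC−06:00), 06:45 UTC − 6h = 00:45 Fenarn Administrative Region standard time.
The standard-time date in Fenarn Administrative Region, 1 December 2025, falls between 30 November 2025 and 27 February 2026, so daylight saving is in effect and Fenarn Administrative Region is at UTC−05:00.
06:45 UTC − 5h = 01:45 local.

01:45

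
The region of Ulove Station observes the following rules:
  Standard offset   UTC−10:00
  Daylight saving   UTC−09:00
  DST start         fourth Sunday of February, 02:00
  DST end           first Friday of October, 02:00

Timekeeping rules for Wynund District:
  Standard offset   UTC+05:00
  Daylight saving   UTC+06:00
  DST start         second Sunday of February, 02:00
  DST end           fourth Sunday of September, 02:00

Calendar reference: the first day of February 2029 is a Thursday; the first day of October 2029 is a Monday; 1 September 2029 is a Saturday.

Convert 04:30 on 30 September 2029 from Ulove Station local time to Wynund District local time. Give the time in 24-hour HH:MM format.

18:30

1 February 2029 is a Thursday, so the first Sunday is February 4 and the fourth is February 25.
1 October 2029 is a Monday, so the first Friday is October 5.
Daylight saving runs 25 February – 5 October; 30 September 2029 is inside that window, so Ulove Station is at UTC−09:00.
04:30 Ulove Station + 9h = 13:30 UTC.
1 February 2029 is a Thursday, so the first Sunday is February 4 and the second is February 11.
1 September 2029 is a Saturday, so the first Sunday is September 2 and the fourth is September 23.
At the standard offset (UTC+05:00), 13:30 UTC + 5h = 18:30 Wynund District standard time.
Daylight saving runs 11 February – 23 September; the standard-time date in Wynund District, 30 September 2029, is outside that window, so Wynund District is on standard time at UTC+05:00.
13:30 UTC + 5h = 18:30 Wynund District.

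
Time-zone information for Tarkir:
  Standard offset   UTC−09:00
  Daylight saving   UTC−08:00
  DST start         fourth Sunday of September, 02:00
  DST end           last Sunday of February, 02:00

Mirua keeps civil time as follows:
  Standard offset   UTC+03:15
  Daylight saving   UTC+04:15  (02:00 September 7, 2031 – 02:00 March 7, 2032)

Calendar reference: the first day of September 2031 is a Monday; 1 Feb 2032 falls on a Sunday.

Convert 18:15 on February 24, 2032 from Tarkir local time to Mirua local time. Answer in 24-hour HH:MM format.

06:30

1 September 2031 is a Monday, so the first Sunday is September 7 and the fourth is September 28.
1 February 2032 is a Sunday, so Sundays fall on 1, 8, 15, 22, 29; the last is February 29.
Daylight saving runs 28 September 2031 – 29 February 2032; February 24, 2032 is inside that window, so Tarkir is at UTC−08:00.
18:15 Tarkir + 8h = 02:15 UTC (rolling into the next day, 25 February 2032).
At the standard offset (UTC+03:15), 02:15 UTC + 3h15m = 05:30 Mirua standard time.
The standard-time date in Mirua, February 25, 2032, lies within the daylight-saving period (7 September 2031 – 7 March 2032), so Mirua is on daylight time, UTC+04:15.
02:15 UTC + 4h15m = 06:30 Mirua.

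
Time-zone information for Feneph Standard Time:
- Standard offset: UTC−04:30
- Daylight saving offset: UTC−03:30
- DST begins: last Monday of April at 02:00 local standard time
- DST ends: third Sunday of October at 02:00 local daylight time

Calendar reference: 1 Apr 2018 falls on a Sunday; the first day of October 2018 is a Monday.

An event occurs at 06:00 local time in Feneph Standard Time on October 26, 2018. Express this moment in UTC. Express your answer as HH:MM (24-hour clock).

1 April 2018 is a Sunday, so Mondays fall on 2, 9, 16, 23, 30; the last is April 30.
1 October 2018 is a Monday, so the first Sunday is October 7 and the third is October 21.
Daylight saving runs 30 April – 21 October; October 26, 2018 is outside that window, so Feneph Standard Time is on standard time at UTC−04:30.
06:00 local + 4h30m = 10:30 UTC.

10:30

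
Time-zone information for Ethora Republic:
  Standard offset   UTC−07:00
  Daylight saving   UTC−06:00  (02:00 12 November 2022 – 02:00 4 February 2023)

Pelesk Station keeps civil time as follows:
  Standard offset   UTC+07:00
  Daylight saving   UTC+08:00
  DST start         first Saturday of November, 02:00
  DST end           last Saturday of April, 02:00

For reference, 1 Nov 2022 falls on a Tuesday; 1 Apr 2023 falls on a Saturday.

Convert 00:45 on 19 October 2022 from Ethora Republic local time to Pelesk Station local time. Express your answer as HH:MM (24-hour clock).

Daylight saving runs 12 November 2022 – 4 February 2023; 19 October 2022 is outside that window, so Ethora Republic is on standard time at UTC−07:00.
00:45 Ethora Republic + 7h = 07:45 UTC.
1 November 2022 is a Tuesday, so the first Saturday is November 5.
1 April 2023 is a Saturday, so Saturdays fall on 1, 8, 15, 22, 29; the last is April 29.
At the standard offset (UTC+07:00), 07:45 UTC + 7h = 14:45 Pelesk Station standard time.
The standard-time date in Pelesk Station, 19 October 2022, is outside the daylight-saving period (5 November 2022 – 29 April 2023), so Pelesk Station is on standard time, UTC+07:00.
07:45 UTC + 7h = 14:45 Pelesk Station.

14:45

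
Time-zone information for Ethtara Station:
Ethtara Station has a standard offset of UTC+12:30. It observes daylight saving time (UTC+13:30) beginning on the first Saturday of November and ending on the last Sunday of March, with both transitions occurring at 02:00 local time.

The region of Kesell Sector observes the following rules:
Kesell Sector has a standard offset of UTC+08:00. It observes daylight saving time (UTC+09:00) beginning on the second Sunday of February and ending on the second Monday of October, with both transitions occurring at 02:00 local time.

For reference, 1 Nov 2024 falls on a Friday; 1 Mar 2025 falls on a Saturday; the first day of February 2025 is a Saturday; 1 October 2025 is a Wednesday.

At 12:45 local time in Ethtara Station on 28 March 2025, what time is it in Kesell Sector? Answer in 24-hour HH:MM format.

1 November 2024 is a Friday, so the first Saturday is November 2.
1 March 2025 is a Saturday, so Sundays fall on 2, 9, 16, 23, 30; the last is March 30.
28 March 2025 falls between 2 November 2024 and 30 March 2025, so daylight saving is in effect and Ethtara Station is at UTC+13:30.
12:45 Ethtara Station − 13h30m = 23:15 UTC (rolling into the previous day, 27 March 2025).
1 February 2025 is a Saturday, so the first Sunday is February 2 and the second is February 9.
1 October 2025 is a Wednesday, so the first Monday is October 6 and the second is October 13.
At the standard offset (UTC+08:00), 23:15 UTC + 8h = 07:15 Kesell Sector standard time (rolling into the next day, 28 March 2025).
The standard-time date in Kesell Sector, 28 March 2025, falls between 9 February and 13 October, so daylight saving is in effect and Kesell Sector is at UTC+09:00.
23:15 UTC + 9h = 08:15 Kesell Sector (rolling into the next day, 28 March 2025).

08:15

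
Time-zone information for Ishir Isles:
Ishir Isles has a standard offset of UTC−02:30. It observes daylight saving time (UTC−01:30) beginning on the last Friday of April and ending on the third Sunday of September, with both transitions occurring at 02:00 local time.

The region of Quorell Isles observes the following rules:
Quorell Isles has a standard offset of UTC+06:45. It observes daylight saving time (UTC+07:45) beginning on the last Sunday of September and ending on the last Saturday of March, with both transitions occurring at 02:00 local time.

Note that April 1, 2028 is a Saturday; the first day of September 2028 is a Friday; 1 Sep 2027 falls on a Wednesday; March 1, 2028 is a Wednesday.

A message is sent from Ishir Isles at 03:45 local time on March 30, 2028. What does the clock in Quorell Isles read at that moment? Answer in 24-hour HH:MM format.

13:00

1 April 2028 is a Saturday, so Fridays fall on 7, 14, 21, 28; the last is April 28.
1 September 2028 is a Friday, so the first Sunday is September 3 and the third is September 17.
March 30, 2028 is outside the daylight-saving period (28 April – 17 September), so Ishir Isles is on standard time, UTC−02:30.
03:45 Ishir Isles + 2h30m = 06:15 UTC.
1 September 2027 is a Wednesday, so Sundays fall on 5, 12, 19, 26; the last is September 26.
1 March 2028 is a Wednesday, so Saturdays fall on 4, 11, 18, 25; the last is March 25.
At the standard offset (UTC+06:45), 06:15 UTC + 6h45m = 13:00 Quorell Isles standard time.
The standard-time date in Quorell Isles, March 30, 2028, does not fall between 26 September 2027 and 25 March 2028, so daylight saving is not in effect and Quorell Isles is at UTC+06:45.
06:15 UTC + 6h45m = 13:00 Quorell Isles.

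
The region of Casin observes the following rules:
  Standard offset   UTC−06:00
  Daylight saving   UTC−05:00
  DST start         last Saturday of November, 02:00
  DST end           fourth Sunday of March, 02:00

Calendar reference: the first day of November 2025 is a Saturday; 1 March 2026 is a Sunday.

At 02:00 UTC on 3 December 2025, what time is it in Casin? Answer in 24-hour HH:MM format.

21:00

1 November 2025 is a Saturday, so Saturdays fall on 1, 8, 15, 22, 29; the last is November 29.
1 March 2026 is a Sunday, so the first Sunday is March 1 and the fourth is March 22.
At the standard offset (UTC−06:00), 02:00 UTC − 6h = 20:00 Casin standard time (rolling into the previous day, 2 December 2025).
The standard-time date in Casin, 2 December 2025, lies within the daylight-saving period (29 November 2025 – 22 March 2026), so Casin is on daylight time, UTC−05:00.
02:00 UTC − 5h = 21:00 local (rolling into the previous day, 2 December 2025).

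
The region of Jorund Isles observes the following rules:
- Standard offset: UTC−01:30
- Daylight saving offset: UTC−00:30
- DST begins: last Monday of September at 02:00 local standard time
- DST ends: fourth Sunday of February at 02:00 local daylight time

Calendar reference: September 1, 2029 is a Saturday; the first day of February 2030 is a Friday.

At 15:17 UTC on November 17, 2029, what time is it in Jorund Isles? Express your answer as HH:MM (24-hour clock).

14:47

1 September 2029 is a Saturday, so Mondays fall on 3, 10, 17, 24; the last is September 24.
1 February 2030 is a Friday, so the first Sunday is February 3 and the fourth is February 24.
At the standard offset (UTC−01:30), 15:17 UTC − 1h30m = 13:47 Jorund Isles standard time.
Daylight saving runs 24 September 2029 – 24 February 2030; the standard-time date in Jorund Isles, November 17, 2029, is inside that window, so Jorund Isles is at UTC−00:30.
15:17 UTC − 0h30m = 14:47 local.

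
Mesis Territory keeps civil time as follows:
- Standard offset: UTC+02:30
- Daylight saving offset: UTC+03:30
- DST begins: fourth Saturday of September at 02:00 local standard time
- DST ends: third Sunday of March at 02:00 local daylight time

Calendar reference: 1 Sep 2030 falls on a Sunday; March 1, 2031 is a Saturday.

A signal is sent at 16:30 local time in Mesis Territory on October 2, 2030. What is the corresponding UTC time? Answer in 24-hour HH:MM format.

1 September 2030 is a Sunday, so the first Saturday is September 7 and the fourth is September 28.
1 March 2031 is a Saturday, so the first Sunday is March 2 and the third is March 16.
October 2, 2030 falls between 28 September 2030 and 16 March 2031, so daylight saving is in effect and Mesis Territory is at UTC+03:30.
16:30 local − 3h30m = 13:00 UTC.

13:00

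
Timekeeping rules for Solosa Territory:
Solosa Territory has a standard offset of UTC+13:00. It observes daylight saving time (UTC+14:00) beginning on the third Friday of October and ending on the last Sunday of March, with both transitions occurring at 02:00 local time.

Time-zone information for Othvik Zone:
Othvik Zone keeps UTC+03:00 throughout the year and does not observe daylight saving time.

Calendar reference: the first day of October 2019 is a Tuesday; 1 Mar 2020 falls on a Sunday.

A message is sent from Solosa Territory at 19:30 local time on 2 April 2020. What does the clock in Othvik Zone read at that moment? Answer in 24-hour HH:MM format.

09:30

1 October 2019 is a Tuesday, so the first Friday is October 4 and the third is October 18.
1 March 2020 is a Sunday, so Sundays fall on 1, 8, 15, 22, 29; the last is March 29.
2 April 2020 does not fall between 18 October 2019 and 29 March 2020, so daylight saving is not in effect and Solosa Territory is at UTC+13:00.
19:30 Solosa Territory − 13h = 06:30 UTC.
Othvik Zone stays on UTC+03:00 all year.
06:30 UTC + 3h = 09:30 Othvik Zone.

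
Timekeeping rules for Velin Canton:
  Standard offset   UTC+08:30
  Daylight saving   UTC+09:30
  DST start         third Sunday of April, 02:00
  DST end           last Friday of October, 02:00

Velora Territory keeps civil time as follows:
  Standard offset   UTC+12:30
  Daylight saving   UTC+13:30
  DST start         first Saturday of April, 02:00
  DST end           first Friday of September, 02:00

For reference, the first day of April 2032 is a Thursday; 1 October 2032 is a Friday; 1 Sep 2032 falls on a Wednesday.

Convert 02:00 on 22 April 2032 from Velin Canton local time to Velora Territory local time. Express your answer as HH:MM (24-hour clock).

1 April 2032 is a Thursday, so the first Sunday is April 4 and the third is April 18.
1 October 2032 is a Friday, so Fridays fall on 1, 8, 15, 22, 29; the last is October 29.
22 April 2032 lies within the daylight-saving period (18 April – 29 October), so Velin Canton is on daylight time, UTC+09:30.
02:00 Velin Canton − 9h30m = 16:30 UTC (rolling into the previous day, 21 April 2032).
1 April 2032 is a Thursday, so the first Saturday is April 3.
1 September 2032 is a Wednesday, so the first Friday is September 3.
At the standard offset (UTC+12:30), 16:30 UTC + 12h30m = 05:00 Velora Territory standard time (rolling into the next day, 22 April 2032).
The standard-time date in Velora Territory, 22 April 2032, lies within the daylight-saving period (3 April – 3 September), so Velora Territory is on daylight time, UTC+13:30.
16:30 UTC + 13h30m = 06:00 Velora Territory (rolling into the next day, 22 April 2032).

06:00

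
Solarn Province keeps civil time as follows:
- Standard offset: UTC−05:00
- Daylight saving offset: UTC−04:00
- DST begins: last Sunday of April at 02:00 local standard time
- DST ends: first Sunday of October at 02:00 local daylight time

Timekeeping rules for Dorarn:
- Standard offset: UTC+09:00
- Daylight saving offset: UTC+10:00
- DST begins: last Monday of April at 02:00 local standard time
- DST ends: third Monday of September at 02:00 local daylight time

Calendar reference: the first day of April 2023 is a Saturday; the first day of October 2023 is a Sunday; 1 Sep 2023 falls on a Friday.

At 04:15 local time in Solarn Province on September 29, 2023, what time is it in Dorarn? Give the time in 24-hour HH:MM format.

17:15

1 April 2023 is a Saturday, so Sundays fall on 2, 9, 16, 23, 30; the last is April 30.
1 October 2023 is a Sunday, so the first Sunday is October 1.
September 29, 2023 falls between 30 April and 1 October, so daylight saving is in effect and Solarn Province is at UTC−04:00.
04:15 Solarn Province + 4h = 08:15 UTC.
1 April 2023 is a Saturday, so Mondays fall on 3, 10, 17, 24; the last is April 24.
1 September 2023 is a Friday, so the first Monday is September 4 and the third is September 18.
At the standard offset (UTC+09:00), 08:15 UTC + 9h = 17:15 Dorarn standard time.
The standard-time date in Dorarn, September 29, 2023, is outside the daylight-saving period (24 April – 18 September), so Dorarn is on standard time, UTC+09:00.
08:15 UTC + 9h = 17:15 Dorarn.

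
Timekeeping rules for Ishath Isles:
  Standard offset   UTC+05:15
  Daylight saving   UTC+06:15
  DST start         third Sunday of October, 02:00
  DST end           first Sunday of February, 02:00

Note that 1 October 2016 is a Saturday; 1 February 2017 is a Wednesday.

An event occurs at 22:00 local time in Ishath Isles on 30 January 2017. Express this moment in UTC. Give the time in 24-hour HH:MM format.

15:45

1 October 2016 is a Saturday, so the first Sunday is October 2 and the third is October 16.
1 February 2017 is a Wednesday, so the first Sunday is February 5.
30 January 2017 falls between 16 October 2016 and 5 February 2017, so daylight saving is in effect and Ishath Isles is at UTC+06:15.
22:00 local − 6h15m = 15:45 UTC.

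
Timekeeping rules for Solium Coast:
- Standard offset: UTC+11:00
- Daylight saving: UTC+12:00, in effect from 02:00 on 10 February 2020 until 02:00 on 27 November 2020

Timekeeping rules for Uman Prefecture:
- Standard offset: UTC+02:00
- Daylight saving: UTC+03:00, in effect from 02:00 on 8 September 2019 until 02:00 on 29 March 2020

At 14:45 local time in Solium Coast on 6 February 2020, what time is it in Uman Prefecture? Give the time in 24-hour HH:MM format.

Daylight saving runs 10 February – 27 November; 6 February 2020 is outside that window, so Solium Coast is on standard time at UTC+11:00.
14:45 Solium Coast − 11h = 03:45 UTC.
At the standard offset (UTC+02:00), 03:45 UTC + 2h = 05:45 Uman Prefecture standard time.
The standard-time date in Uman Prefecture, 6 February 2020, falls between 8 September 2019 and 29 March 2020, so daylight saving is in effect and Uman Prefecture is at UTC+03:00.
03:45 UTC + 3h = 06:45 Uman Prefecture.

06:45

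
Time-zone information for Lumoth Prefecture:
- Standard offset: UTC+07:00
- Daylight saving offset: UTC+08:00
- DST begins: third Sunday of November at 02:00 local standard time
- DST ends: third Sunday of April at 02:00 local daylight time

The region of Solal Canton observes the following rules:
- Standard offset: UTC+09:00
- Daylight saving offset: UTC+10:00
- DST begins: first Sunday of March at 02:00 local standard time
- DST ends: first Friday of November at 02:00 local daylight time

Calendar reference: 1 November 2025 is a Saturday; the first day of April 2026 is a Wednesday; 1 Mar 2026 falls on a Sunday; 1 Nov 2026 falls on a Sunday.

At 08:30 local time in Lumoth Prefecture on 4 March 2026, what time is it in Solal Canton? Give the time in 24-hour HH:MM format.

1 November 2025 is a Saturday, so the first Sunday is November 2 and the third is November 16.
1 April 2026 is a Wednesday, so the first Sunday is April 5 and the third is April 19.
4 March 2026 falls between 16 November 2025 and 19 April 2026, so daylight saving is in effect and Lumoth Prefecture is at UTC+08:00.
08:30 Lumoth Prefecture − 8h = 00:30 UTC.
1 March 2026 is a Sunday, so the first Sunday is March 1.
1 November 2026 is a Sunday, so the first Friday is November 6.
At the standard offset (UTC+09:00), 00:30 UTC + 9h = 09:30 Solal Canton standard time.
The standard-time date in Solal Canton, 4 March 2026, lies within the daylight-saving period (1 March – 6 November), so Solal Canton is on daylight time, UTC+10:00.
00:30 UTC + 10h = 10:30 Solal Canton.

10:30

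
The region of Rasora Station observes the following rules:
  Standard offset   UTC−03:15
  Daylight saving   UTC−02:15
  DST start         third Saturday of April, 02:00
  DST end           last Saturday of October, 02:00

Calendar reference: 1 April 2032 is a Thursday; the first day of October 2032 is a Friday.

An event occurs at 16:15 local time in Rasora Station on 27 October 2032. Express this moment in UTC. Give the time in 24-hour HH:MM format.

1 April 2032 is a Thursday, so the first Saturday is April 3 and the third is April 17.
1 October 2032 is a Friday, so Saturdays fall on 2, 9, 16, 23, 30; the last is October 30.
Daylight saving runs 17 April – 30 October; 27 October 2032 is inside that window, so Rasora Station is at UTC−02:15.
16:15 local + 2h15m = 18:30 UTC.

18:30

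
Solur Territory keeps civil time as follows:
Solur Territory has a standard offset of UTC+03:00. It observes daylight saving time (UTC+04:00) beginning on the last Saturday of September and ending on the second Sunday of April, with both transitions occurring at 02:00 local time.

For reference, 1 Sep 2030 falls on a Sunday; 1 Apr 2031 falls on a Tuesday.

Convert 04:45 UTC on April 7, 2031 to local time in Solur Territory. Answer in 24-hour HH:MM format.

08:45

1 September 2030 is a Sunday, so Saturdays fall on 7, 14, 21, 28; the last is September 28.
1 April 2031 is a Tuesday, so the first Sunday is April 6 and the second is April 13.
At the standard offset (UTC+03:00), 04:45 UTC + 3h = 07:45 Solur Territory standard time.
The standard-time date in Solur Territory, April 7, 2031, lies within the daylight-saving period (28 September 2030 – 13 April 2031), so Solur Territory is on daylight time, UTC+04:00.
04:45 UTC + 4h = 08:45 local.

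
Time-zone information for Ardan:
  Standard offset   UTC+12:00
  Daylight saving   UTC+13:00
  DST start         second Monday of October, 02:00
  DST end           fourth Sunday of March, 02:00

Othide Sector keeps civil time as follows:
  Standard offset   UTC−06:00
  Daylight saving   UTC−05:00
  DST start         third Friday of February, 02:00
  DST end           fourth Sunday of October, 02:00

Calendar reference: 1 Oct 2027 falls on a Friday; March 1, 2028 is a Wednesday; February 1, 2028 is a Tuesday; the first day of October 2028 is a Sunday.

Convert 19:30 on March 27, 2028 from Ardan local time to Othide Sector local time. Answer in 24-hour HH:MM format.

02:30

1 October 2027 is a Friday, so the first Monday is October 4 and the second is October 11.
1 March 2028 is a Wednesday, so the first Sunday is March 5 and the fourth is March 26.
March 27, 2028 does not fall between 11 October 2027 and 26 March 2028, so daylight saving is not in effect and Ardan is at UTC+12:00.
19:30 Ardan − 12h = 07:30 UTC.
1 February 2028 is a Tuesday, so the first Friday is February 4 and the third is February 18.
1 October 2028 is a Sunday, so the first Sunday is October 1 and the fourth is October 22.
At the standard offset (UTC−06:00), 07:30 UTC − 6h = 01:30 Othide Sector standard time.
The standard-time date in Othide Sector, March 27, 2028, lies within the daylight-saving period (18 February – 22 October), so Othide Sector is on daylight time, UTC−05:00.
07:30 UTC − 5h = 02:30 Othide Sector.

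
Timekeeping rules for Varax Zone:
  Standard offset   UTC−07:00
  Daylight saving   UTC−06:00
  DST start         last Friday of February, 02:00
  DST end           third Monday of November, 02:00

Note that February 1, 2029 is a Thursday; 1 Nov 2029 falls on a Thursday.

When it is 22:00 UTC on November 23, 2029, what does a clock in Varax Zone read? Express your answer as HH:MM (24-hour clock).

15:00

1 February 2029 is a Thursday, so Fridays fall on 2, 9, 16, 23; the last is February 23.
1 November 2029 is a Thursday, so the first Monday is November 5 and the third is November 19.
At the standard offset (UTC−07:00), 22:00 UTC − 7h = 15:00 Varax Zone standard time.
Daylight saving runs 23 February – 19 November; the standard-time date in Varax Zone, November 23, 2029, is outside that window, so Varax Zone is on standard time at UTC−07:00.
22:00 UTC − 7h = 15:00 local.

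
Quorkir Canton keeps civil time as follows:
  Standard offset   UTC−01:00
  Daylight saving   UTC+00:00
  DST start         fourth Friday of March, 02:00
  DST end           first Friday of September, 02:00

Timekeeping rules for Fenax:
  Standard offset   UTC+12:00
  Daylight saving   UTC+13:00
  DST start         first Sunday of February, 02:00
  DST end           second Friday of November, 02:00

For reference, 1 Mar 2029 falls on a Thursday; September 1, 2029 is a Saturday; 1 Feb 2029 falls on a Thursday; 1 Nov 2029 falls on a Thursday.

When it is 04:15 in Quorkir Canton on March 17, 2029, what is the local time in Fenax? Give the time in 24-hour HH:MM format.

1 March 2029 is a Thursday, so the first Friday is March 2 and the fourth is March 23.
1 September 2029 is a Saturday, so the first Friday is September 7.
March 17, 2029 does not fall between 23 March and 7 September, so daylight saving is not in effect and Quorkir Canton is at UTC−01:00.
04:15 Quorkir Canton + 1h = 05:15 UTC.
1 February 2029 is a Thursday, so the first Sunday is February 4.
1 November 2029 is a Thursday, so the first Friday is November 2 and the second is November 9.
At the standard offset (UTC+12:00), 05:15 UTC + 12h = 17:15 Fenax standard time.
The standard-time date in Fenax, March 17, 2029, falls between 4 February and 9 November, so daylight saving is in effect and Fenax is at UTC+13:00.
05:15 UTC + 13h = 18:15 Fenax.

18:15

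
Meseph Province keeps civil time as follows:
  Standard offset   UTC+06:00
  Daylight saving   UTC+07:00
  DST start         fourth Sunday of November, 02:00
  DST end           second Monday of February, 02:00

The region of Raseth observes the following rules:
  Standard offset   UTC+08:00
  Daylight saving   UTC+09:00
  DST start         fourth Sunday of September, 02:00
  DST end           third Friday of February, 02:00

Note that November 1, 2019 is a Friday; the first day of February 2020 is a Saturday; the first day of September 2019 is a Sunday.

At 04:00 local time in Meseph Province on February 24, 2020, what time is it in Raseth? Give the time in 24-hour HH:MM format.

06:00

1 November 2019 is a Friday, so the first Sunday is November 3 and the fourth is November 24.
1 February 2020 is a Saturday, so the first Monday is February 3 and the second is February 10.
Daylight saving runs 24 November 2019 – 10 February 2020; February 24, 2020 is outside that window, so Meseph Province is on standard time at UTC+06:00.
04:00 Meseph Province − 6h = 22:00 UTC (rolling into the previous day, 23 February 2020).
1 September 2019 is a Sunday, so the first Sunday is September 1 and the fourth is September 22.
1 February 2020 is a Saturday, so the first Friday is February 7 and the third is February 21.
At the standard offset (UTC+08:00), 22:00 UTC + 8h = 06:00 Raseth standard time (rolling into the next day, 24 February 2020).
The standard-time date in Raseth, February 24, 2020, is outside the daylight-saving period (22 September 2019 – 21 February 2020), so Raseth is on standard time, UTC+08:00.
22:00 UTC + 8h = 06:00 Raseth (rolling into the next day, 24 February 2020).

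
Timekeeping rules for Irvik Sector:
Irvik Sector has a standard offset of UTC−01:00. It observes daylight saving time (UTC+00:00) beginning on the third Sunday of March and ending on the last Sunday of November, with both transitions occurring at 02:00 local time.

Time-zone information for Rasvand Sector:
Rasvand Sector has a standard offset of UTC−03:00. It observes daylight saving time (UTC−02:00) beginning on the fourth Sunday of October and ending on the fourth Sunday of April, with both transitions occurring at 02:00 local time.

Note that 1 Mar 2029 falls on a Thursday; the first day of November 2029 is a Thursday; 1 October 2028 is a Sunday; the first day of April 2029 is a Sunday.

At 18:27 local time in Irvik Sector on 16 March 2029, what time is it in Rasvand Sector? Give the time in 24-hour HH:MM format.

1 March 2029 is a Thursday, so the first Sunday is March 4 and the third is March 18.
1 November 2029 is a Thursday, so Sundays fall on 4, 11, 18, 25; the last is November 25.
Daylight saving runs 18 March – 25 November; 16 March 2029 is outside that window, so Irvik Sector is on standard time at UTC−01:00.
18:27 Irvik Sector + 1h = 19:27 UTC.
1 October 2028 is a Sunday, so the first Sunday is October 1 and the fourth is October 22.
1 April 2029 is a Sunday, so the first Sunday is April 1 and the fourth is April 22.
At the standard offset (UTC−03:00), 19:27 UTC − 3h = 16:27 Rasvand Sector standard time.
The standard-time date in Rasvand Sector, 16 March 2029, lies within the daylight-saving period (22 October 2028 – 22 April 2029), so Rasvand Sector is on daylight time, UTC−02:00.
19:27 UTC − 2h = 17:27 Rasvand Sector.

17:27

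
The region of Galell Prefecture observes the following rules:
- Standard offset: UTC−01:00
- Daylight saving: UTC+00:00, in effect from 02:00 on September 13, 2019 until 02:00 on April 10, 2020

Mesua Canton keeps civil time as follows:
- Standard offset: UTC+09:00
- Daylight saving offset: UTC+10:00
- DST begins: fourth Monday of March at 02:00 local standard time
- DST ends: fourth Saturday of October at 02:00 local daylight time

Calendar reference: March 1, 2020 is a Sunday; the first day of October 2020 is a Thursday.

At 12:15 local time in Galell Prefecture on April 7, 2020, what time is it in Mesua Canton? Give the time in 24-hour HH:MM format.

April 7, 2020 falls between 13 September 2019 and 10 April 2020, so daylight saving is in effect and Galell Prefecture is at UTC+00:00.
12:15 Galell Prefecture − 0h = 12:15 UTC.
1 March 2020 is a Sunday, so the first Monday is March 2 and the fourth is March 23.
1 October 2020 is a Thursday, so the first Saturday is October 3 and the fourth is October 24.
At the standard offset (UTC+09:00), 12:15 UTC + 9h = 21:15 Mesua Canton standard time.
The standard-time date in Mesua Canton, April 7, 2020, falls between 23 March and 24 October, so daylight saving is in effect and Mesua Canton is at UTC+10:00.
12:15 UTC + 10h = 22:15 Mesua Canton.

22:15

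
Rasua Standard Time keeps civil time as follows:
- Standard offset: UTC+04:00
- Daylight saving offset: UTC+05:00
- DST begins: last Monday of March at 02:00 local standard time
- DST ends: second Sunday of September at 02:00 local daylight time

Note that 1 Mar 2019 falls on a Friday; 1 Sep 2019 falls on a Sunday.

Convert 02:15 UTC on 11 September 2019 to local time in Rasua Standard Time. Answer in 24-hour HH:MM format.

1 March 2019 is a Friday, so Mondays fall on 4, 11, 18, 25; the last is March 25.
1 September 2019 is a Sunday, so the first Sunday is September 1 and the second is September 8.
At the standard offset (UTC+04:00), 02:15 UTC + 4h = 06:15 Rasua Standard Time standard time.
Daylight saving runs 25 March – 8 September; the standard-time date in Rasua Standard Time, 11 September 2019, is outside that window, so Rasua Standard Time is on standard time at UTC+04:00.
02:15 UTC + 4h = 06:15 local.

06:15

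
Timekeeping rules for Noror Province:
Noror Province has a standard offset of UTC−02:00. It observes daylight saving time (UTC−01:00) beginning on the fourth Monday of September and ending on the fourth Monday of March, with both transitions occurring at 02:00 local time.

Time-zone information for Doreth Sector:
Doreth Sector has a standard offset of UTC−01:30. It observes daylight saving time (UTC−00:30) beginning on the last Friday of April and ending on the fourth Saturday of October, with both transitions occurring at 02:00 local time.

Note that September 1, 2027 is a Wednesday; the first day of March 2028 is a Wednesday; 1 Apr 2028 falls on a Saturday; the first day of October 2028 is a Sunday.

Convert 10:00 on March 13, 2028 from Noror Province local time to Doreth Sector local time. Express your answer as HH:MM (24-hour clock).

1 September 2027 is a Wednesday, so the first Monday is September 6 and the fourth is September 27.
1 March 2028 is a Wednesday, so the first Monday is March 6 and the fourth is March 27.
Daylight saving runs 27 September 2027 – 27 March 2028; March 13, 2028 is inside that window, so Noror Province is at UTC−01:00.
10:00 Noror Province + 1h = 11:00 UTC.
1 April 2028 is a Saturday, so Fridays fall on 7, 14, 21, 28; the last is April 28.
1 October 2028 is a Sunday, so the first Saturday is October 7 and the fourth is October 28.
At the standard offset (UTC−01:30), 11:00 UTC − 1h30m = 09:30 Doreth Sector standard time.
The standard-time date in Doreth Sector, March 13, 2028, does not fall between 28 April and 28 October, so daylight saving is not in effect and Doreth Sector is at UTC−01:30.
11:00 UTC − 1h30m = 09:30 Doreth Sector.

09:30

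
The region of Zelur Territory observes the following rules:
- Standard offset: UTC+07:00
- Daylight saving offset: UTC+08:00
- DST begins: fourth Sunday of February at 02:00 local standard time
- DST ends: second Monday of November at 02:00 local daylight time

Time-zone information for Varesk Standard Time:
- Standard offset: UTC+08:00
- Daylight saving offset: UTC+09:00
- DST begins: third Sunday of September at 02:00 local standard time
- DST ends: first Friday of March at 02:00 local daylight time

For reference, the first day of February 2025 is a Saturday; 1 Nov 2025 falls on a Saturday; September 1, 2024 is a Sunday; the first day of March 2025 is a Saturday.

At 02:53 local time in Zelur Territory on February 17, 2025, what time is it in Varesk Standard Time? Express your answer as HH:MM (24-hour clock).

1 February 2025 is a Saturday, so the first Sunday is February 2 and the fourth is February 23.
1 November 2025 is a Saturday, so the first Monday is November 3 and the second is November 10.
Daylight saving runs 23 February – 10 November; February 17, 2025 is outside that window, so Zelur Territory is on standard time at UTC+07:00.
02:53 Zelur Territory − 7h = 19:53 UTC (rolling into the previous day, 16 February 2025).
1 September 2024 is a Sunday, so the first Sunday is September 1 and the third is September 15.
1 March 2025 is a Saturday, so the first Friday is March 7.
At the standard offset (UTC+08:00), 19:53 UTC + 8h = 03:53 Varesk Standard Time standard time (rolling into the next day, 17 February 2025).
The standard-time date in Varesk Standard Time, February 17, 2025, lies within the daylight-saving period (15 September 2024 – 7 March 2025), so Varesk Standard Time is on daylight time, UTC+09:00.
19:53 UTC + 9h = 04:53 Varesk Standard Time (rolling into the next day, 17 February 2025).

04:53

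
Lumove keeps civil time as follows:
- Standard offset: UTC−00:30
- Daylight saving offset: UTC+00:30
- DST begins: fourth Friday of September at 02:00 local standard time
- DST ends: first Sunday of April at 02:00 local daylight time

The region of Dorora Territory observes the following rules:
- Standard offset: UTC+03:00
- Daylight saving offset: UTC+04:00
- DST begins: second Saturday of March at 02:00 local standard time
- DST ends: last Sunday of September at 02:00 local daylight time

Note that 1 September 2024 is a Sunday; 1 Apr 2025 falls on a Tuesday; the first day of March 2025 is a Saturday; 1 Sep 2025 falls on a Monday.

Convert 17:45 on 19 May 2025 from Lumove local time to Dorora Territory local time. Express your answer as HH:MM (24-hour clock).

1 September 2024 is a Sunday, so the first Friday is September 6 and the fourth is September 27.
1 April 2025 is a Tuesday, so the first Sunday is April 6.
19 May 2025 is outside the daylight-saving period (27 September 2024 – 6 April 2025), so Lumove is on standard time, UTC−00:30.
17:45 Lumove + 0h30m = 18:15 UTC.
1 March 2025 is a Saturday, so the first Saturday is March 1 and the second is March 8.
1 September 2025 is a Monday, so Sundays fall on 7, 14, 21, 28; the last is September 28.
At the standard offset (UTC+03:00), 18:15 UTC + 3h = 21:15 Dorora Territory standard time.
The standard-time date in Dorora Territory, 19 May 2025, lies within the daylight-saving period (8 March – 28 September), so Dorora Territory is on daylight time, UTC+04:00.
18:15 UTC + 4h = 22:15 Dorora Territory.

22:15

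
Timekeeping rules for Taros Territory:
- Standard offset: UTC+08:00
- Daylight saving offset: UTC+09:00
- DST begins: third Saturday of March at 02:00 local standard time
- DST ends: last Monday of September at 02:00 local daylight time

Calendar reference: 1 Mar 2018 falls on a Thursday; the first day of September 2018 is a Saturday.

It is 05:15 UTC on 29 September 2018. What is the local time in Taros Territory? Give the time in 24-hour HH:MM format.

1 March 2018 is a Thursday, so the first Saturday is March 3 and the third is March 17.
1 September 2018 is a Saturday, so Mondays fall on 3, 10, 17, 24; the last is September 24.
At the standard offset (UTC+08:00), 05:15 UTC + 8h = 13:15 Taros Territory standard time.
The standard-time date in Taros Territory, 29 September 2018, is outside the daylight-saving period (17 March – 24 September), so Taros Territory is on standard time, UTC+08:00.
05:15 UTC + 8h = 13:15 local.

13:15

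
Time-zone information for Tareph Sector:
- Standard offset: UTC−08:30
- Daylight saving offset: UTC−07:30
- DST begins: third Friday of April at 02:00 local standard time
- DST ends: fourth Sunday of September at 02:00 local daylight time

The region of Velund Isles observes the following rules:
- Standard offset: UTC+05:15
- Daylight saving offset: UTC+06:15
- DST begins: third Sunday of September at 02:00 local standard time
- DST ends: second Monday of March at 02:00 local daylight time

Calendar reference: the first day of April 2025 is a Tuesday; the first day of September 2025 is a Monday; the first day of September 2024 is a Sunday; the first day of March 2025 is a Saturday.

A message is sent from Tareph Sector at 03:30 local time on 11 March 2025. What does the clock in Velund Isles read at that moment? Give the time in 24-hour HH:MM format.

1 April 2025 is a Tuesday, so the first Friday is April 4 and the third is April 18.
1 September 2025 is a Monday, so the first Sunday is September 7 and the fourth is September 28.
11 March 2025 is outside the daylight-saving period (18 April – 28 September), so Tareph Sector is on standard time, UTC−08:30.
03:30 Tareph Sector + 8h30m = 12:00 UTC.
1 September 2024 is a Sunday, so the first Sunday is September 1 and the third is September 15.
1 March 2025 is a Saturday, so the first Monday is March 3 and the second is March 10.
At the standard offset (UTC+05:15), 12:00 UTC + 5h15m = 17:15 Velund Isles standard time.
The standard-time date in Velund Isles, 11 March 2025, does not fall between 15 September 2024 and 10 March 2025, so daylight saving is not in effect and Velund Isles is at UTC+05:15.
12:00 UTC + 5h15m = 17:15 Velund Isles.

17:15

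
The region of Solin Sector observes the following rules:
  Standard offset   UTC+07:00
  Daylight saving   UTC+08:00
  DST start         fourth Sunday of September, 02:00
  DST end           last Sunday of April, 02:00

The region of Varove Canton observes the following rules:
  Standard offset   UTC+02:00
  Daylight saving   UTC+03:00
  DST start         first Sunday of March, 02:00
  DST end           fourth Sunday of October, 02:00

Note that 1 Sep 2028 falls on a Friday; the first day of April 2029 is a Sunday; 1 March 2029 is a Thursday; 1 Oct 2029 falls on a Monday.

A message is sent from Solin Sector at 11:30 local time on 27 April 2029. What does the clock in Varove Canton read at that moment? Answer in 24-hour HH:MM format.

1 September 2028 is a Friday, so the first Sunday is September 3 and the fourth is September 24.
1 April 2029 is a Sunday, so Sundays fall on 1, 8, 15, 22, 29; the last is April 29.
27 April 2029 falls between 24 September 2028 and 29 April 2029, so daylight saving is in effect and Solin Sector is at UTC+08:00.
11:30 Solin Sector − 8h = 03:30 UTC.
1 March 2029 is a Thursday, so the first Sunday is March 4.
1 October 2029 is a Monday, so the first Sunday is October 7 and the fourth is October 28.
At the standard offset (UTC+02:00), 03:30 UTC + 2h = 05:30 Varove Canton standard time.
Daylight saving runs 4 March – 28 October; the standard-time date in Varove Canton, 27 April 2029, is inside that window, so Varove Canton is at UTC+03:00.
03:30 UTC + 3h = 06:30 Varove Canton.

06:30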